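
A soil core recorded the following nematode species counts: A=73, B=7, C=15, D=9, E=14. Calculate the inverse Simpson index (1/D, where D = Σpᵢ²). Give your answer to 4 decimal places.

Total N = 73+7+15+9+14 = 118, so the proportions are 0.6186441, 0.059322, 0.1271186, 0.0762712, 0.1186441 (working shown to 7 dp, full precision carried).
D = 0.6186441² + 0.059322² + 0.1271186² + 0.0762712² + 0.1186441² = 0.3827205 + 0.0035191 + 0.0161591 + 0.0058173 + 0.0140764 = 0.4222924.
So 1/D = 2.368027, i.e. 2.3680 to 4 decimal places.

2.3680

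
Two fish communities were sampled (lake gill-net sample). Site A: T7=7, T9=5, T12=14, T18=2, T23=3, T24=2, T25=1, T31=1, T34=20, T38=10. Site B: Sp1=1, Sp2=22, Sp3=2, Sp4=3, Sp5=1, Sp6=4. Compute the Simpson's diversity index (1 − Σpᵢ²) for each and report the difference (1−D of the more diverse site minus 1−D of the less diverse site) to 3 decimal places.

0.286

Site A: N=65, proportions 0.107692, 0.076923, 0.215385, 0.030769, 0.046154, 0.030769, 0.015385, 0.015385, 0.307692, 0.153846, giving 1−D = 0.813254 (working shown to 6 dp, full precision carried).
Site B: N=33, proportions 0.030303, 0.666667, 0.060606, 0.090909, 0.030303, 0.121212, giving 1−D = 0.527089.
Difference = |0.813254 − 0.527089| = 0.286165, i.e. 0.286 to 3 decimal places.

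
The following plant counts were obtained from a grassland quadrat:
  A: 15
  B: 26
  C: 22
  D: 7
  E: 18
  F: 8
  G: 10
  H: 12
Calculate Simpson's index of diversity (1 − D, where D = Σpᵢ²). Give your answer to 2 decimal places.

0.85

Total N = 15+26+22+7+18+8+10+12 = 118, so the proportions are 0.1271, 0.2203, 0.1864, 0.0593, 0.1525, 0.0678, 0.0847, 0.1017 (working shown to 4 dp, full precision carried).
D = 0.1271² + 0.2203² + 0.1864² + 0.0593² + 0.1525² + 0.0678² + 0.0847² + 0.1017² = 0.0162 + 0.0485 + 0.0348 + 0.0035 + 0.0233 + 0.0046 + 0.0072 + 0.0103 = 0.1484.
So 1 − D = 0.8516, i.e. 0.85 to 2 decimal places.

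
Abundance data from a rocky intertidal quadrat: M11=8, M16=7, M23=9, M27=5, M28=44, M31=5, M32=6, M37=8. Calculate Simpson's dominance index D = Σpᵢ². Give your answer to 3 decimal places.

0.269

Total N = 8+7+9+5+44+5+6+8 = 92, so the proportions are 0.08696, 0.07609, 0.09783, 0.05435, 0.47826, 0.05435, 0.06522, 0.08696 (working shown to 5 dp, full precision carried).
D = 0.08696² + 0.07609² + 0.09783² + 0.05435² + 0.47826² + 0.05435² + 0.06522² + 0.08696² = 0.00756 + 0.00579 + 0.00957 + 0.00295 + 0.22873 + 0.00295 + 0.00425 + 0.00756 = 0.26938.
To 3 decimal places, D = 0.269.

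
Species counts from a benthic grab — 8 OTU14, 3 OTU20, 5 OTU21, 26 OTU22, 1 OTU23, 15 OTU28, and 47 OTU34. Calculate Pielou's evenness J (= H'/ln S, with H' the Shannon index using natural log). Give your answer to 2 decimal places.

0.76

Total N = 8+3+5+26+1+15+47 = 105, so the proportions are 0.0762, 0.0286, 0.0476, 0.2476, 0.0095, 0.1429, 0.4476 (working shown to 4 dp, full precision carried).
H' = −Σ pᵢ ln pᵢ = −((-0.1962) + (-0.1016) + (-0.1450) + (-0.3456) + (-0.0443) + (-0.2780) + (-0.3598)) = 1.4705.
With S = 7 species, ln S = 1.9459, so J = 1.4705/1.9459 = 0.7557, i.e. 0.76 to 2 decimal places.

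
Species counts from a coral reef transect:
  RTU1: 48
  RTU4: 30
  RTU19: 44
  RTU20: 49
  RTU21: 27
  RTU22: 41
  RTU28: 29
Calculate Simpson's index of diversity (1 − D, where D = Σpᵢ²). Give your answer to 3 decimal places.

0.850

Total N = 48+30+44+49+27+41+29 = 268, so the proportions are 0.1791, 0.11194, 0.16418, 0.18284, 0.10075, 0.15299, 0.10821 (working shown to 5 dp, full precision carried).
D = 0.1791² + 0.11194² + 0.16418² + 0.18284² + 0.10075² + 0.15299² + 0.10821² = 0.03208 + 0.01253 + 0.02695 + 0.03343 + 0.01015 + 0.02340 + 0.01171 = 0.15026.
So 1 − D = 0.84974, i.e. 0.850 to 3 decimal places.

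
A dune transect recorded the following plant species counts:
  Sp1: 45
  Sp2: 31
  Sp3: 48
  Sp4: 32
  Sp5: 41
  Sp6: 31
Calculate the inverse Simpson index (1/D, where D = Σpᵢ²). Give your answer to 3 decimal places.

Total N = 45+31+48+32+41+31 = 228, so the proportions are 0.1973684, 0.1359649, 0.2105263, 0.1403509, 0.1798246, 0.1359649 (working shown to 7 dp, full precision carried).
D = 0.1973684² + 0.1359649² + 0.2105263² + 0.1403509² + 0.1798246² + 0.1359649² = 0.0389543 + 0.0184865 + 0.0443213 + 0.0196984 + 0.0323369 + 0.0184865 = 0.1722838.
So 1/D = 5.80438, i.e. 5.804 to 3 decimal places.

5.804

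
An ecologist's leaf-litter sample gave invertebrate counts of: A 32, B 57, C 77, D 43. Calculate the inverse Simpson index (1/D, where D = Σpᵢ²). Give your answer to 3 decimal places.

3.625

Total N = 32+57+77+43 = 209, so the proportions are 0.15311, 0.2727273, 0.3684211, 0.2057416 (working shown to 7 dp, full precision carried).
D = 0.15311² + 0.2727273² + 0.3684211² + 0.2057416² = 0.0234427 + 0.0743802 + 0.1357341 + 0.0423296 = 0.2758865.
So 1/D = 3.62468, i.e. 3.625 to 3 decimal places.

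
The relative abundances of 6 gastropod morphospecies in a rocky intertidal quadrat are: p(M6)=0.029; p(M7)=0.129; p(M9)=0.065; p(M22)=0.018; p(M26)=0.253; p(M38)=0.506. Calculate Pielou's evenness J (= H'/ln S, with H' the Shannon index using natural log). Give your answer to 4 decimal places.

H' = −Σ pᵢ ln pᵢ = −((-0.102673) + (-0.264185) + (-0.177669) + (-0.072313) + (-0.347715) + (-0.344697)) = 1.309251 (working shown to 6 dp, full precision carried).
With S = 6 species, ln S = 1.791759, so J = 1.309251/1.791759 = 0.730707, i.e. 0.7307 to 4 decimal places.

0.7307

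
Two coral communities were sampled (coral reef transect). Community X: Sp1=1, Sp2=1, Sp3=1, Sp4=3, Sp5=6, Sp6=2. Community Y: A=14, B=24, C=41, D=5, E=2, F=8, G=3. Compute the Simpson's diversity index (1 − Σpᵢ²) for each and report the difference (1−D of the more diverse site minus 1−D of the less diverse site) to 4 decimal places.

Community X: N=14, proportions 0.0714286, 0.0714286, 0.0714286, 0.2142857, 0.4285714, 0.1428571, giving 1−D = 0.7346939 (working shown to 7 dp, full precision carried).
Community Y: N=97, proportions 0.1443299, 0.2474227, 0.4226804, 0.0515464, 0.0206186, 0.0824742, 0.0309278, giving 1−D = 0.7284515.
Difference = |0.7346939 − 0.7284515| = 0.0062424, i.e. 0.0062 to 4 decimal places.

0.0062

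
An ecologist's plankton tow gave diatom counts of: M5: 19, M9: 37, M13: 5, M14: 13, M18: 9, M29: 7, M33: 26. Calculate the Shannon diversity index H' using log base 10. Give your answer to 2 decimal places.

0.76

Total N = 19+37+5+13+9+7+26 = 116, so the proportions are 0.1638, 0.319, 0.0431, 0.1121, 0.0776, 0.0603, 0.2241 (working shown to 4 dp, full precision carried).
Each pᵢ log₁₀ pᵢ term: 0.1638×(-0.7857)=-0.1287, 0.319×(-0.4963)=-0.1583, 0.0431×(-1.3655)=-0.0589, 0.1121×(-0.9505)=-0.1065, 0.0776×(-1.1102)=-0.0861, 0.0603×(-1.2194)=-0.0736, 0.2241×(-0.6495)=-0.1456.
Sum = -0.7577, so H' = 0.76.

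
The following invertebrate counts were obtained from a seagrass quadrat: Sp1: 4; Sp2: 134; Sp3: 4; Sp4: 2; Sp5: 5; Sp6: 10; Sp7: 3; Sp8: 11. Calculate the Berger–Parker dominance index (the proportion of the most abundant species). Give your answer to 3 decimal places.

0.775

Total N = 4+134+4+2+5+10+3+11 = 173, so the proportions are 0.02312, 0.77457, 0.02312, 0.01156, 0.0289, 0.0578, 0.01734, 0.06358 (working shown to 5 dp, full precision carried).
The largest proportion is 0.77457, i.e. d = 0.775 to 3 decimal places.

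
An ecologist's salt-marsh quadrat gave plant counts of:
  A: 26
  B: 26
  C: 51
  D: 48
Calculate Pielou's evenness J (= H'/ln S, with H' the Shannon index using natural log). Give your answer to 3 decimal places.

Total N = 26+26+51+48 = 151, so the proportions are 0.17219, 0.17219, 0.33775, 0.31788 (working shown to 5 dp, full precision carried).
H' = −Σ pᵢ ln pᵢ = −((-0.30291) + (-0.30291) + (-0.36661) + (-0.36432)) = 1.33674.
With S = 4 species, ln S = 1.38629, so J = 1.33674/1.38629 = 0.96425, i.e. 0.964 to 3 decimal places.

0.964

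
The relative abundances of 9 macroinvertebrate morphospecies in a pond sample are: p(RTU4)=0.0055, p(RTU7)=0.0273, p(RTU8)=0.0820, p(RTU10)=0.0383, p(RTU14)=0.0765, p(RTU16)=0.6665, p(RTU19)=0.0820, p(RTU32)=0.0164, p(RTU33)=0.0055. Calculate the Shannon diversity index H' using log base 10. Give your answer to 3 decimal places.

0.532

Each pᵢ log₁₀ pᵢ term (working shown to 5 dp, full precision carried): 0.0055×(-2.25964)=-0.01243, 0.0273×(-1.56384)=-0.04269, 0.082×(-1.08619)=-0.08907, 0.0383×(-1.41680)=-0.05426, 0.0765×(-1.11634)=-0.08540, 0.6665×(-0.17620)=-0.11744, 0.082×(-1.08619)=-0.08907, 0.0164×(-1.78516)=-0.02928, 0.0055×(-2.25964)=-0.01243.
Sum = -0.53206, so H' = 0.532.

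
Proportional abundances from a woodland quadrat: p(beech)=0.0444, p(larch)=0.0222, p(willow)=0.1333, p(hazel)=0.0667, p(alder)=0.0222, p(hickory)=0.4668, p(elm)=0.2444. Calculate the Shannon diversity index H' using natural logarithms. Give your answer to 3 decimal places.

Each pᵢ ln pᵢ term (working shown to 5 dp, full precision carried): 0.0444×(-3.11452)=-0.13828, 0.0222×(-3.80766)=-0.08453, 0.1333×(-2.01515)=-0.26862, 0.0667×(-2.70755)=-0.18059, 0.0222×(-3.80766)=-0.08453, 0.4668×(-0.76185)=-0.35563, 0.2444×(-1.40895)=-0.34435.
Sum = -1.45654, so H' = 1.457.

1.457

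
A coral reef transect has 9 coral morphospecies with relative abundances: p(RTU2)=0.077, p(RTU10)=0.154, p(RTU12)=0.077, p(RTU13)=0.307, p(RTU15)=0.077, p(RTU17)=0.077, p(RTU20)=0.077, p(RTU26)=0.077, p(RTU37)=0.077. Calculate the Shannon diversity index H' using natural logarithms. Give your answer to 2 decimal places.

2.03

Each pᵢ ln pᵢ term (working shown to 4 dp, full precision carried): 0.077×(-2.5639)=-0.1974, 0.154×(-1.8708)=-0.2881, 0.077×(-2.5639)=-0.1974, 0.307×(-1.1809)=-0.3625, 0.077×(-2.5639)=-0.1974, 0.077×(-2.5639)=-0.1974, 0.077×(-2.5639)=-0.1974, 0.077×(-2.5639)=-0.1974, 0.077×(-2.5639)=-0.1974.
Sum = -2.0326, so H' = 2.03.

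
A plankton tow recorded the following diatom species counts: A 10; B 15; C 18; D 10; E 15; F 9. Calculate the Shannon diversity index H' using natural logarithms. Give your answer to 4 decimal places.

Total N = 10+15+18+10+15+9 = 77, so the proportions are 0.12987, 0.194805, 0.233766, 0.12987, 0.194805, 0.116883 (working shown to 6 dp, full precision carried).
Each pᵢ ln pᵢ term: 0.12987×(-2.041220)=-0.265094, 0.194805×(-1.635755)=-0.318654, 0.233766×(-1.453434)=-0.339764, 0.12987×(-2.041220)=-0.265094, 0.194805×(-1.635755)=-0.318654, 0.116883×(-2.146581)=-0.250899.
Sum = -1.758157, so H' = 1.7582.

1.7582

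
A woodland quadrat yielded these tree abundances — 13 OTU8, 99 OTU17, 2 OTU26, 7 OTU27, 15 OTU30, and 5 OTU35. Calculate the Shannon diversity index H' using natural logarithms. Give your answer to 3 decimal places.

Total N = 13+99+2+7+15+5 = 141, so the proportions are 0.0922, 0.70213, 0.01418, 0.04965, 0.10638, 0.03546 (working shown to 5 dp, full precision carried).
Each pᵢ ln pᵢ term: 0.0922×(-2.38381)=-0.21978, 0.70213×(-0.35364)=-0.24830, 0.01418×(-4.25561)=-0.06036, 0.04965×(-3.00285)=-0.14908, 0.10638×(-2.24071)=-0.23837, 0.03546×(-3.33932)=-0.11842.
Sum = -1.03431, so H' = 1.034.

1.034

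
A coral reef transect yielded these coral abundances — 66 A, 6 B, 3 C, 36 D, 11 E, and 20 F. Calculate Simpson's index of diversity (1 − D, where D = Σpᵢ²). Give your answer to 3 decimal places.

0.692

Total N = 66+6+3+36+11+20 = 142, so the proportions are 0.46479, 0.04225, 0.02113, 0.25352, 0.07746, 0.14085 (working shown to 5 dp, full precision carried).
D = 0.46479² + 0.04225² + 0.02113² + 0.25352² + 0.07746² + 0.14085² = 0.21603 + 0.00179 + 0.00045 + 0.06427 + 0.00600 + 0.01984 = 0.30837.
So 1 − D = 0.69163, i.e. 0.692 to 3 decimal places.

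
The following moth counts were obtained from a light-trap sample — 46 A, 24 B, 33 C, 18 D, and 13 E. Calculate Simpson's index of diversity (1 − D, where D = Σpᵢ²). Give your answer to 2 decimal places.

0.76

Total N = 46+24+33+18+13 = 134, so the proportions are 0.3433, 0.1791, 0.2463, 0.1343, 0.097 (working shown to 4 dp, full precision carried).
D = 0.3433² + 0.1791² + 0.2463² + 0.1343² + 0.097² = 0.1178 + 0.0321 + 0.0606 + 0.0180 + 0.0094 = 0.2380.
So 1 − D = 0.7620, i.e. 0.76 to 2 decimal places.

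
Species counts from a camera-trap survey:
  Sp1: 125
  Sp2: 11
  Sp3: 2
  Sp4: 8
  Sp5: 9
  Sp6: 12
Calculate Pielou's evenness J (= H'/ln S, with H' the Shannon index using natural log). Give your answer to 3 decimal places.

Total N = 125+11+2+8+9+12 = 167, so the proportions are 0.7485, 0.06587, 0.01198, 0.0479, 0.05389, 0.07186 (working shown to 5 dp, full precision carried).
H' = −Σ pᵢ ln pᵢ = −((-0.21683) + (-0.17917) + (-0.05299) + (-0.14556) + (-0.15741) + (-0.18920)) = 0.94116.
With S = 6 species, ln S = 1.79176, so J = 0.94116/1.79176 = 0.52527, i.e. 0.525 to 3 decimal places.

0.525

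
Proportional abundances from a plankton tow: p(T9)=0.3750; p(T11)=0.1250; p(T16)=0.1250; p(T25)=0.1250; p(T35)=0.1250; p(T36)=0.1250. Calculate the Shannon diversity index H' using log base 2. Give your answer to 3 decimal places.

Each pᵢ log₂ pᵢ term (working shown to 5 dp, full precision carried): 0.375×(-1.41504)=-0.53064, 0.125×(-3.00000)=-0.37500, 0.125×(-3.00000)=-0.37500, 0.125×(-3.00000)=-0.37500, 0.125×(-3.00000)=-0.37500, 0.125×(-3.00000)=-0.37500.
Sum = -2.40564, so H' = 2.406.

2.406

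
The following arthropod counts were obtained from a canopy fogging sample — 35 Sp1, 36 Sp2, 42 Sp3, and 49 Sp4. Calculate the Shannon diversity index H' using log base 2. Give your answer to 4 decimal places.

Total N = 35+36+42+49 = 162, so the proportions are 0.216049, 0.222222, 0.259259, 0.302469 (working shown to 6 dp, full precision carried).
Each pᵢ log₂ pᵢ term: 0.216049×(-2.210567)=-0.477592, 0.222222×(-2.169925)=-0.482206, 0.259259×(-1.947533)=-0.504916, 0.302469×(-1.725140)=-0.521802.
Sum = -1.986515, so H' = 1.9865.

1.9865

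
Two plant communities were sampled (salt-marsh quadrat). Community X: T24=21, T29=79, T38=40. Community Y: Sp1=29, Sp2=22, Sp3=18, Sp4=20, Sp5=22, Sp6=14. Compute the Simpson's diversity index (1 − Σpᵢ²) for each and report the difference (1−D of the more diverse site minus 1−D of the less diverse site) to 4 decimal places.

Community X: N=140, proportions 0.15, 0.564286, 0.285714, giving 1−D = 0.577449 (working shown to 6 dp, full precision carried).
Community Y: N=125, proportions 0.232, 0.176, 0.144, 0.16, 0.176, 0.112, giving 1−D = 0.825344.
Difference = |0.577449 − 0.825344| = 0.247895, i.e. 0.2479 to 4 decimal places.

0.2479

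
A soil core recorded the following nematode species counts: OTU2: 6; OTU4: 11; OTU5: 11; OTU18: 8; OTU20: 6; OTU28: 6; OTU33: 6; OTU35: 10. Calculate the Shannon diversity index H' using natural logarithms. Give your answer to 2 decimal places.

2.04

Total N = 6+11+11+8+6+6+6+10 = 64, so the proportions are 0.0938, 0.1719, 0.1719, 0.125, 0.0938, 0.0938, 0.0938, 0.1562 (working shown to 4 dp, full precision carried).
Each pᵢ ln pᵢ term: 0.0938×(-2.3671)=-0.2219, 0.1719×(-1.7610)=-0.3027, 0.1719×(-1.7610)=-0.3027, 0.125×(-2.0794)=-0.2599, 0.0938×(-2.3671)=-0.2219, 0.0938×(-2.3671)=-0.2219, 0.0938×(-2.3671)=-0.2219, 0.1562×(-1.8563)=-0.2900.
Sum = -2.0430, so H' = 2.04.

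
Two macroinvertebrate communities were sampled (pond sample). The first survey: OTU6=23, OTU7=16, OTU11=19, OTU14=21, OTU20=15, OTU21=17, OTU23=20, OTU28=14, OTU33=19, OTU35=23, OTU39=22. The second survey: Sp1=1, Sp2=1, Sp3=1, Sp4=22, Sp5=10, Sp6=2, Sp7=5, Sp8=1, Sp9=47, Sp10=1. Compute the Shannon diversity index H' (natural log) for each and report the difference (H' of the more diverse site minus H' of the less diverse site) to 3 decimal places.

0.967

The first survey: N=209, proportions 0.11005, 0.07656, 0.09091, 0.10048, 0.07177, 0.08134, 0.09569, 0.06699, 0.09091, 0.11005, 0.10526, giving H' = 2.38507 (working shown to 5 dp, full precision carried).
The second survey: N=91, proportions 0.01099, 0.01099, 0.01099, 0.24176, 0.10989, 0.02198, 0.05495, 0.01099, 0.51648, 0.01099, giving H' = 1.41834.
Difference = |2.38507 − 1.41834| = 0.96673, i.e. 0.967 to 3 decimal places.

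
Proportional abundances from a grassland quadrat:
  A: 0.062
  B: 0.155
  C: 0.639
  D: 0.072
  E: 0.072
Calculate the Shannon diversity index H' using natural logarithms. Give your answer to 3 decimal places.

1.126

Each pᵢ ln pᵢ term (working shown to 5 dp, full precision carried): 0.062×(-2.78062)=-0.17240, 0.155×(-1.86433)=-0.28897, 0.639×(-0.44785)=-0.28618, 0.072×(-2.63109)=-0.18944, 0.072×(-2.63109)=-0.18944.
Sum = -1.12642, so H' = 1.126.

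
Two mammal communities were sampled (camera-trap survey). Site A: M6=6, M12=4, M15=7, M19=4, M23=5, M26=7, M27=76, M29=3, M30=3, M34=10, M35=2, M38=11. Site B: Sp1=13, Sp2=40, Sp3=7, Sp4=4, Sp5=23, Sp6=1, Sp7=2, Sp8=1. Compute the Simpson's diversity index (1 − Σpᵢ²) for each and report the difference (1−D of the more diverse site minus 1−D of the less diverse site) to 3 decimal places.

0.040

Site A: N=138, proportions 0.04348, 0.02899, 0.05072, 0.02899, 0.03623, 0.05072, 0.55072, 0.02174, 0.02174, 0.07246, 0.01449, 0.07971, giving 1−D = 0.67391 (working shown to 5 dp, full precision carried).
Site B: N=91, proportions 0.14286, 0.43956, 0.07692, 0.04396, 0.25275, 0.01099, 0.02198, 0.01099, giving 1−D = 0.71392.
Difference = |0.67391 − 0.71392| = 0.04001, i.e. 0.040 to 3 decimal places.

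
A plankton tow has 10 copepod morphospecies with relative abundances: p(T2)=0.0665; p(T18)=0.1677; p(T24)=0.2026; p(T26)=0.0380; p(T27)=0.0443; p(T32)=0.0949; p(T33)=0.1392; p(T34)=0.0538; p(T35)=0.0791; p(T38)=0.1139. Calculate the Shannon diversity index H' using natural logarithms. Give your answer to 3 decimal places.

2.169

Each pᵢ ln pᵢ term (working shown to 5 dp, full precision carried): 0.0665×(-2.71055)=-0.18025, 0.1677×(-1.78558)=-0.29944, 0.2026×(-1.59652)=-0.32346, 0.038×(-3.27017)=-0.12427, 0.0443×(-3.11677)=-0.13807, 0.0949×(-2.35493)=-0.22348, 0.1392×(-1.97184)=-0.27448, 0.0538×(-2.92248)=-0.15723, 0.0791×(-2.53704)=-0.20068, 0.1139×(-2.17243)=-0.24744.
Sum = -2.16880, so H' = 2.169.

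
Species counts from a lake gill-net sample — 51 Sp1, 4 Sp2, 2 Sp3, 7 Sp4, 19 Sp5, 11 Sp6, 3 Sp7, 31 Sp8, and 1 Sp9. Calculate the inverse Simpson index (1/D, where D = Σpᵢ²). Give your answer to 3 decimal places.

Total N = 51+4+2+7+19+11+3+31+1 = 129, so the proportions are 0.3953488, 0.0310078, 0.0155039, 0.0542636, 0.1472868, 0.0852713, 0.0232558, 0.2403101, 0.0077519 (working shown to 7 dp, full precision carried).
D = 0.3953488² + 0.0310078² + 0.0155039² + 0.0542636² + 0.1472868² + 0.0852713² + 0.0232558² + 0.2403101² + 0.0077519² = 0.1563007 + 0.0009615 + 0.0002404 + 0.0029445 + 0.0216934 + 0.0072712 + 0.0005408 + 0.0577489 + 0.0000601 = 0.2477616.
So 1/D = 4.03614, i.e. 4.036 to 3 decimal places.

4.036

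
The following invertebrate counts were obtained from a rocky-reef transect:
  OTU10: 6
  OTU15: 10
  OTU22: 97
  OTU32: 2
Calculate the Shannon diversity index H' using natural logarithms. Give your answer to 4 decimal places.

Total N = 6+10+97+2 = 115, so the proportions are 0.052174, 0.086957, 0.843478, 0.017391 (working shown to 6 dp, full precision carried).
Each pᵢ ln pᵢ term: 0.052174×(-2.953173)=-0.154079, 0.086957×(-2.442347)=-0.212378, 0.843478×(-0.170221)=-0.143578, 0.017391×(-4.051785)=-0.070466.
Sum = -0.580500, so H' = 0.5805.

0.5805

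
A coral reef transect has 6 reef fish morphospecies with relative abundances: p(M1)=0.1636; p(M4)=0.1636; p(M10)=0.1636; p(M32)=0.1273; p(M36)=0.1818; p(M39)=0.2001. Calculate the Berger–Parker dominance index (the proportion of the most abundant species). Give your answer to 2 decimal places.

The largest proportion is 0.2001, i.e. d = 0.20 to 2 decimal places.

0.20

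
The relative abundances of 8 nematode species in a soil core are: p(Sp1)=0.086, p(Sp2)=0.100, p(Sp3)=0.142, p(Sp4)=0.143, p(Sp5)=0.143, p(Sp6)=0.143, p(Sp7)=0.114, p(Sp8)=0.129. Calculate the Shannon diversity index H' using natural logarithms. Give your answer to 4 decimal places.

2.0645

Each pᵢ ln pᵢ term (working shown to 6 dp, full precision carried): 0.086×(-2.453408)=-0.210993, 0.1×(-2.302585)=-0.230259, 0.142×(-1.951928)=-0.277174, 0.143×(-1.944911)=-0.278122, 0.143×(-1.944911)=-0.278122, 0.143×(-1.944911)=-0.278122, 0.114×(-2.171557)=-0.247557, 0.129×(-2.047943)=-0.264185.
Sum = -2.064534, so H' = 2.0645.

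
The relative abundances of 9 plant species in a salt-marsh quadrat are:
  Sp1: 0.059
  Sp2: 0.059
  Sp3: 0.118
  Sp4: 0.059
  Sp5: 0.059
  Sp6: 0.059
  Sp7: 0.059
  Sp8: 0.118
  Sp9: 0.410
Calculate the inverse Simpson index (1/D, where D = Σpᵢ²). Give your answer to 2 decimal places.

4.61

D = 0.059² + 0.059² + 0.118² + 0.059² + 0.059² + 0.059² + 0.059² + 0.118² + 0.41² = 0.003481 + 0.003481 + 0.013924 + 0.003481 + 0.003481 + 0.003481 + 0.003481 + 0.013924 + 0.168100 = 0.216834 (working shown to 6 dp, full precision carried).
So 1/D = 4.6118, i.e. 4.61 to 2 decimal places.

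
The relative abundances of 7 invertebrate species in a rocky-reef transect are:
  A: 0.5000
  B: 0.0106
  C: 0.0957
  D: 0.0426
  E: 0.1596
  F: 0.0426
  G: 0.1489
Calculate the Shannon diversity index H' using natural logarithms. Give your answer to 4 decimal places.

Each pᵢ ln pᵢ term (working shown to 6 dp, full precision carried): 0.5×(-0.693147)=-0.346574, 0.0106×(-4.546901)=-0.048197, 0.0957×(-2.346537)=-0.224564, 0.0426×(-3.155901)=-0.134441, 0.1596×(-1.835085)=-0.292880, 0.0426×(-3.155901)=-0.134441, 0.1489×(-1.904480)=-0.283577.
Sum = -1.464674, so H' = 1.4647.

1.4647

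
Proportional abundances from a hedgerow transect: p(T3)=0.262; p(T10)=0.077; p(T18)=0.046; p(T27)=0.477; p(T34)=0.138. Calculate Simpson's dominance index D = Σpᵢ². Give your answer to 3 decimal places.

D = 0.262² + 0.077² + 0.046² + 0.477² + 0.138² = 0.06864 + 0.00593 + 0.00212 + 0.22753 + 0.01904 = 0.32326 (working shown to 5 dp, full precision carried).
To 3 decimal places, D = 0.323.

0.323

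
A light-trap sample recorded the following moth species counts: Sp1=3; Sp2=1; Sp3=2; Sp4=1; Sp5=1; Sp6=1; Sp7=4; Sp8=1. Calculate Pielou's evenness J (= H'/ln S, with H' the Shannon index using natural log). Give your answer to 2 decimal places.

Total N = 3+1+2+1+1+1+4+1 = 14, so the proportions are 0.2143, 0.0714, 0.1429, 0.0714, 0.0714, 0.0714, 0.2857, 0.0714 (working shown to 4 dp, full precision carried).
H' = −Σ pᵢ ln pᵢ = −((-0.3301) + (-0.1885) + (-0.2780) + (-0.1885) + (-0.1885) + (-0.1885) + (-0.3579) + (-0.1885)) = 1.9085.
With S = 8 species, ln S = 2.0794, so J = 1.9085/2.0794 = 0.9178, i.e. 0.92 to 2 decimal places.

0.92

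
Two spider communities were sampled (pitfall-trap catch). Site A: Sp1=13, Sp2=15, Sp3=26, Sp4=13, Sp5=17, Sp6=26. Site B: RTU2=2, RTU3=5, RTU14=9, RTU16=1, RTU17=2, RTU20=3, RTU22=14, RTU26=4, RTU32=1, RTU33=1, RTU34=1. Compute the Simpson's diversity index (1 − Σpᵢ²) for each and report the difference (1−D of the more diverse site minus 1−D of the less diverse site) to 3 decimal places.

Site A: N=110, proportions 0.11818, 0.13636, 0.23636, 0.11818, 0.15455, 0.23636, giving 1−D = 0.81785 (working shown to 5 dp, full precision carried).
Site B: N=43, proportions 0.04651, 0.11628, 0.2093, 0.02326, 0.04651, 0.06977, 0.32558, 0.09302, 0.02326, 0.02326, 0.02326, giving 1−D = 0.81666.
Difference = |0.81785 − 0.81666| = 0.00119, i.e. 0.001 to 3 decimal places.

0.001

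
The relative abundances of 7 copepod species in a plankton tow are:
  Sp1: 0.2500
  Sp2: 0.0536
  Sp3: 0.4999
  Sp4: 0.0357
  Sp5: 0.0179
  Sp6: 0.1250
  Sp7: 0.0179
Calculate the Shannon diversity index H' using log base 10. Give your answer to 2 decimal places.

0.60

Each pᵢ log₁₀ pᵢ term (working shown to 4 dp, full precision carried): 0.25×(-0.6021)=-0.1505, 0.0536×(-1.2708)=-0.0681, 0.4999×(-0.3011)=-0.1505, 0.0357×(-1.4473)=-0.0517, 0.0179×(-1.7471)=-0.0313, 0.125×(-0.9031)=-0.1129, 0.0179×(-1.7471)=-0.0313.
Sum = -0.5963, so H' = 0.60.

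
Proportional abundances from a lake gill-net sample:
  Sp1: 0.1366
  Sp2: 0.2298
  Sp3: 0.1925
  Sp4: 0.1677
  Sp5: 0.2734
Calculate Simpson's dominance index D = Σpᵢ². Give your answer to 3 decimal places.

0.211

D = 0.1366² + 0.2298² + 0.1925² + 0.1677² + 0.2734² = 0.01866 + 0.05281 + 0.03706 + 0.02812 + 0.07475 = 0.21139 (working shown to 5 dp, full precision carried).
To 3 decimal places, D = 0.211.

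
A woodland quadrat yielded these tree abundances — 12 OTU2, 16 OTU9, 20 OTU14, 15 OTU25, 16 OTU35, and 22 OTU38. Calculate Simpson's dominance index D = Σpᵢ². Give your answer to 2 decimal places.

Total N = 12+16+20+15+16+22 = 101, so the proportions are 0.1188, 0.1584, 0.198, 0.1485, 0.1584, 0.2178 (working shown to 4 dp, full precision carried).
D = 0.1188² + 0.1584² + 0.198² + 0.1485² + 0.1584² + 0.2178² = 0.0141 + 0.0251 + 0.0392 + 0.0221 + 0.0251 + 0.0474 = 0.1730.
To 2 decimal places, D = 0.17.

0.17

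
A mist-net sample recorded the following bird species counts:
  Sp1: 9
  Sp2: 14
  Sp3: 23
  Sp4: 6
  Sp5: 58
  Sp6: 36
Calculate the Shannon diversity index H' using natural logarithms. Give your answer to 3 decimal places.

Total N = 9+14+23+6+58+36 = 146, so the proportions are 0.06164, 0.09589, 0.15753, 0.0411, 0.39726, 0.24658 (working shown to 5 dp, full precision carried).
Each pᵢ ln pᵢ term: 0.06164×(-2.78638)=-0.17176, 0.09589×(-2.34455)=-0.22482, 0.15753×(-1.84811)=-0.29114, 0.0411×(-3.19185)=-0.13117, 0.39726×(-0.92316)=-0.36674, 0.24658×(-1.40009)=-0.34523.
Sum = -1.53086, so H' = 1.531.

1.531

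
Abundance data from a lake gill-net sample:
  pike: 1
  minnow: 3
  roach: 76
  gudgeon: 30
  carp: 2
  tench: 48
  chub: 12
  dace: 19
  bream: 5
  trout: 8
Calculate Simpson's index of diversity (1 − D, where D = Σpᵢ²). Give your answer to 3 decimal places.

Total N = 1+3+76+30+2+48+12+19+5+8 = 204, so the proportions are 0.0049, 0.01471, 0.37255, 0.14706, 0.0098, 0.23529, 0.05882, 0.09314, 0.02451, 0.03922 (working shown to 5 dp, full precision carried).
D = 0.0049² + 0.01471² + 0.37255² + 0.14706² + 0.0098² + 0.23529² + 0.05882² + 0.09314² + 0.02451² + 0.03922² = 0.00002 + 0.00022 + 0.13879 + 0.02163 + 0.00010 + 0.05536 + 0.00346 + 0.00867 + 0.00060 + 0.00154 = 0.23039.
So 1 − D = 0.76961, i.e. 0.770 to 3 decimal places.

0.770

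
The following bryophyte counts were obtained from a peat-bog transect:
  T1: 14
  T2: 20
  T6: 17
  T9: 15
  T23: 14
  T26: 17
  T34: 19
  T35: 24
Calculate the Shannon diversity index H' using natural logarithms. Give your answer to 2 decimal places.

2.06

Total N = 14+20+17+15+14+17+19+24 = 140, so the proportions are 0.1, 0.1429, 0.1214, 0.1071, 0.1, 0.1214, 0.1357, 0.1714 (working shown to 4 dp, full precision carried).
Each pᵢ ln pᵢ term: 0.1×(-2.3026)=-0.2303, 0.1429×(-1.9459)=-0.2780, 0.1214×(-2.1084)=-0.2560, 0.1071×(-2.2336)=-0.2393, 0.1×(-2.3026)=-0.2303, 0.1214×(-2.1084)=-0.2560, 0.1357×(-1.9972)=-0.2710, 0.1714×(-1.7636)=-0.3023.
Sum = -2.0632, so H' = 2.06.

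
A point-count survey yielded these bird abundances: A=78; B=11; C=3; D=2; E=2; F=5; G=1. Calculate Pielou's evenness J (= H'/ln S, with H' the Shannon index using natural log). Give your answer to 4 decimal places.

Total N = 78+11+3+2+2+5+1 = 102, so the proportions are 0.764706, 0.107843, 0.029412, 0.019608, 0.019608, 0.04902, 0.009804 (working shown to 6 dp, full precision carried).
H' = −Σ pᵢ ln pᵢ = −((-0.205143) + (-0.240175) + (-0.103716) + (-0.077095) + (-0.077095) + (-0.147820) + (-0.045343)) = 0.896387.
With S = 7 species, ln S = 1.945910, so J = 0.896387/1.945910 = 0.460652, i.e. 0.4607 to 4 decimal places.

0.4607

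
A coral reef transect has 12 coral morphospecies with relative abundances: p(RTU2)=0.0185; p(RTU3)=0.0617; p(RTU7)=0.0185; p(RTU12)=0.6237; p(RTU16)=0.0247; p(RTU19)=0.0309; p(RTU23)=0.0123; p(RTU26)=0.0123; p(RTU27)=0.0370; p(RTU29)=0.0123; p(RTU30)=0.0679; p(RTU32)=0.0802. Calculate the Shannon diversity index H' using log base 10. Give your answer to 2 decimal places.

0.64

Each pᵢ log₁₀ pᵢ term (working shown to 4 dp, full precision carried): 0.0185×(-1.7328)=-0.0321, 0.0617×(-1.2097)=-0.0746, 0.0185×(-1.7328)=-0.0321, 0.6237×(-0.2050)=-0.1279, 0.0247×(-1.6073)=-0.0397, 0.0309×(-1.5100)=-0.0467, 0.0123×(-1.9101)=-0.0235, 0.0123×(-1.9101)=-0.0235, 0.037×(-1.4318)=-0.0530, 0.0123×(-1.9101)=-0.0235, 0.0679×(-1.1681)=-0.0793, 0.0802×(-1.0958)=-0.0879.
Sum = -0.6436, so H' = 0.64.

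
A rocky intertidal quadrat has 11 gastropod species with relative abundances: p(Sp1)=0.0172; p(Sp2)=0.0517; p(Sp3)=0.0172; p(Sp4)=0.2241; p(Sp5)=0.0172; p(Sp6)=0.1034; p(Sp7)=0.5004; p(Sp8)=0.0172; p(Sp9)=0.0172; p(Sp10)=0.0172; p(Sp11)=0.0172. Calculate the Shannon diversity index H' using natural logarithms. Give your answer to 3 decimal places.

Each pᵢ ln pᵢ term (working shown to 5 dp, full precision carried): 0.0172×(-4.06285)=-0.06988, 0.0517×(-2.96230)=-0.15315, 0.0172×(-4.06285)=-0.06988, 0.2241×(-1.49566)=-0.33518, 0.0172×(-4.06285)=-0.06988, 0.1034×(-2.26915)=-0.23463, 0.5004×(-0.69235)=-0.34645, 0.0172×(-4.06285)=-0.06988, 0.0172×(-4.06285)=-0.06988, 0.0172×(-4.06285)=-0.06988, 0.0172×(-4.06285)=-0.06988.
Sum = -1.55858, so H' = 1.559.

1.559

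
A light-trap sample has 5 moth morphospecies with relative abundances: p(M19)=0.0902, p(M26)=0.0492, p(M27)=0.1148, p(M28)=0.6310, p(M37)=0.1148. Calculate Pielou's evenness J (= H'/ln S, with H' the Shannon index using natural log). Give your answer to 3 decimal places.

0.716

H' = −Σ pᵢ ln pᵢ = −((-0.21700) + (-0.14818) + (-0.24849) + (-0.29054) + (-0.24849)) = 1.15271 (working shown to 5 dp, full precision carried).
With S = 5 species, ln S = 1.60944, so J = 1.15271/1.60944 = 0.71622, i.e. 0.716 to 3 decimal places.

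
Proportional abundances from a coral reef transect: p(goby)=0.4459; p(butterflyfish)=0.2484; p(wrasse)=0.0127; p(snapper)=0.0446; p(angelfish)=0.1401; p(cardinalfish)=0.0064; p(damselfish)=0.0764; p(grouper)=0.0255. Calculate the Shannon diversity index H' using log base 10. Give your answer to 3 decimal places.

0.651

Each pᵢ log₁₀ pᵢ term (working shown to 5 dp, full precision carried): 0.4459×(-0.35076)=-0.15641, 0.2484×(-0.60485)=-0.15024, 0.0127×(-1.89620)=-0.02408, 0.0446×(-1.35067)=-0.06024, 0.1401×(-0.85356)=-0.11958, 0.0064×(-2.19382)=-0.01404, 0.0764×(-1.11691)=-0.08533, 0.0255×(-1.59346)=-0.04063.
Sum = -0.65056, so H' = 0.651.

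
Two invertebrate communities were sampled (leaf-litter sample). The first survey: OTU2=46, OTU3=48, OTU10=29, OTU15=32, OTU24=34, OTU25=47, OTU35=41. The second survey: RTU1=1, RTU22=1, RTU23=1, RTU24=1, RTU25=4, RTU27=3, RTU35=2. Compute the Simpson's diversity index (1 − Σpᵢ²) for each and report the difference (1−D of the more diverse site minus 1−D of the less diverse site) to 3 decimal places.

0.048

The first survey: N=277, proportions 0.16606, 0.17329, 0.10469, 0.11552, 0.12274, 0.16968, 0.14801, giving 1−D = 0.85232 (working shown to 5 dp, full precision carried).
The second survey: N=13, proportions 0.07692, 0.07692, 0.07692, 0.07692, 0.30769, 0.23077, 0.15385, giving 1−D = 0.80473.
Difference = |0.85232 − 0.80473| = 0.04759, i.e. 0.048 to 3 decimal places.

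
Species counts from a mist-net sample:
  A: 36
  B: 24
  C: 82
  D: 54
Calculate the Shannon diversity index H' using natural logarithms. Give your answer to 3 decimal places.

1.288

Total N = 36+24+82+54 = 196, so the proportions are 0.18367, 0.12245, 0.41837, 0.27551 (working shown to 5 dp, full precision carried).
Each pᵢ ln pᵢ term: 0.18367×(-1.69460)=-0.31125, 0.12245×(-2.10006)=-0.25715, 0.41837×(-0.87140)=-0.36456, 0.27551×(-1.28913)=-0.35517.
Sum = -1.28813, so H' = 1.288.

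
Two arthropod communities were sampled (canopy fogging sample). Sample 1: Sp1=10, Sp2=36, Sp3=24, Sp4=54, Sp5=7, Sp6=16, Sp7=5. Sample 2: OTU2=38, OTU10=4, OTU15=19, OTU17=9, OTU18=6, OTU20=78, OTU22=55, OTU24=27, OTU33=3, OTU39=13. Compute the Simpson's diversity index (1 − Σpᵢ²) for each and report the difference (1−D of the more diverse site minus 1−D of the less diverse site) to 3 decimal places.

0.038

Sample 1: N=152, proportions 0.06579, 0.23684, 0.15789, 0.35526, 0.04605, 0.10526, 0.03289, giving 1−D = 0.77415 (working shown to 5 dp, full precision carried).
Sample 2: N=252, proportions 0.15079, 0.01587, 0.0754, 0.03571, 0.02381, 0.30952, 0.21825, 0.10714, 0.0119, 0.05159, giving 1−D = 0.81176.
Difference = |0.77415 − 0.81176| = 0.03761, i.e. 0.038 to 3 decimal places.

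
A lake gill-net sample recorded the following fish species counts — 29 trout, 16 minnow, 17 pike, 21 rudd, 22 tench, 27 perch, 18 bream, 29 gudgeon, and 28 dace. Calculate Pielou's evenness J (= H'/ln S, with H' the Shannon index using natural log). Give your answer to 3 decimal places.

Total N = 29+16+17+21+22+27+18+29+28 = 207, so the proportions are 0.1401, 0.07729, 0.08213, 0.10145, 0.10628, 0.13043, 0.08696, 0.1401, 0.13527 (working shown to 5 dp, full precision carried).
H' = −Σ pᵢ ln pᵢ = −((-0.27535) + (-0.19788) + (-0.20527) + (-0.23214) + (-0.23825) + (-0.26568) + (-0.21238) + (-0.27535) + (-0.27060)) = 2.17290.
With S = 9 species, ln S = 2.19722, so J = 2.17290/2.19722 = 0.98893, i.e. 0.989 to 3 decimal places.

0.989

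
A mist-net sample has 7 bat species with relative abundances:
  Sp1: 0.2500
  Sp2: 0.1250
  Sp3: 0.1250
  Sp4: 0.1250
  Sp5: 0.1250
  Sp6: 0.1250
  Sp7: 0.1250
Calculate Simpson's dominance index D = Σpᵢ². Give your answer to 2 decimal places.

0.16

D = 0.25² + 0.125² + 0.125² + 0.125² + 0.125² + 0.125² + 0.125² = 0.0625 + 0.0156 + 0.0156 + 0.0156 + 0.0156 + 0.0156 + 0.0156 = 0.1562 (working shown to 4 dp, full precision carried).
To 2 decimal places, D = 0.16.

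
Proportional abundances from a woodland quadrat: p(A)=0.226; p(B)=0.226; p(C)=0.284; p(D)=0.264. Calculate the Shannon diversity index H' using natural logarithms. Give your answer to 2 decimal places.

Each pᵢ ln pᵢ term (working shown to 4 dp, full precision carried): 0.226×(-1.4872)=-0.3361, 0.226×(-1.4872)=-0.3361, 0.284×(-1.2588)=-0.3575, 0.264×(-1.3318)=-0.3516.
Sum = -1.3813, so H' = 1.38.

1.38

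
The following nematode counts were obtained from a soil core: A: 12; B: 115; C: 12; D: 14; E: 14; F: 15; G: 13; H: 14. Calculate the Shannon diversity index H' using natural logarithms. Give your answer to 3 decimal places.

Total N = 12+115+12+14+14+15+13+14 = 209, so the proportions are 0.05742, 0.55024, 0.05742, 0.06699, 0.06699, 0.07177, 0.0622, 0.06699 (working shown to 5 dp, full precision carried).
Each pᵢ ln pᵢ term: 0.05742×(-2.85743)=-0.16406, 0.55024×(-0.59740)=-0.32871, 0.05742×(-2.85743)=-0.16406, 0.06699×(-2.70328)=-0.18108, 0.06699×(-2.70328)=-0.18108, 0.07177×(-2.63428)=-0.18906, 0.0622×(-2.77738)=-0.17276, 0.06699×(-2.70328)=-0.18108.
Sum = -1.56190, so H' = 1.562.

1.562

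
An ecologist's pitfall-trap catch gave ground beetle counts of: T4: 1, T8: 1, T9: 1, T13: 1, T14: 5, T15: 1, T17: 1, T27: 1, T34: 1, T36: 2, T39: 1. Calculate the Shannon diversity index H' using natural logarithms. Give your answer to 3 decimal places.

2.183

Total N = 1+1+1+1+5+1+1+1+1+2+1 = 16, so the proportions are 0.0625, 0.0625, 0.0625, 0.0625, 0.3125, 0.0625, 0.0625, 0.0625, 0.0625, 0.125, 0.0625 (working shown to 5 dp, full precision carried).
Each pᵢ ln pᵢ term: 0.0625×(-2.77259)=-0.17329, 0.0625×(-2.77259)=-0.17329, 0.0625×(-2.77259)=-0.17329, 0.0625×(-2.77259)=-0.17329, 0.3125×(-1.16315)=-0.36348, 0.0625×(-2.77259)=-0.17329, 0.0625×(-2.77259)=-0.17329, 0.0625×(-2.77259)=-0.17329, 0.0625×(-2.77259)=-0.17329, 0.125×(-2.07944)=-0.25993, 0.0625×(-2.77259)=-0.17329.
Sum = -2.18300, so H' = 2.183.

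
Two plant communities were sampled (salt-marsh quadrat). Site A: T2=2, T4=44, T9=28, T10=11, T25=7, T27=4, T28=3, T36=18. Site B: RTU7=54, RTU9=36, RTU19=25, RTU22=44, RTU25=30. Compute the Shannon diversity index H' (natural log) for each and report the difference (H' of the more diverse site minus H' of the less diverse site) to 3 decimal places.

Site A: N=117, proportions 0.01709, 0.37607, 0.23932, 0.09402, 0.05983, 0.03419, 0.02564, 0.15385, giving H' = 1.66766 (working shown to 5 dp, full precision carried).
Site B: N=189, proportions 0.28571, 0.19048, 0.13228, 0.2328, 0.15873, giving H' = 1.57284.
Difference = |1.66766 − 1.57284| = 0.09482, i.e. 0.095 to 3 decimal places.

0.095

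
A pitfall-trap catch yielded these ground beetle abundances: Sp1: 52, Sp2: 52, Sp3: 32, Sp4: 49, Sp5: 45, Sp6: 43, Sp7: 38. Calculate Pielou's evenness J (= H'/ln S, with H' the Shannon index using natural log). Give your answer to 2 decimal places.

Total N = 52+52+32+49+45+43+38 = 311, so the proportions are 0.1672, 0.1672, 0.1029, 0.1576, 0.1447, 0.1383, 0.1222 (working shown to 4 dp, full precision carried).
H' = −Σ pᵢ ln pᵢ = −((-0.2991) + (-0.2991) + (-0.2340) + (-0.2912) + (-0.2797) + (-0.2736) + (-0.2569)) = 1.9334.
With S = 7 species, ln S = 1.9459, so J = 1.9334/1.9459 = 0.9936, i.e. 0.99 to 2 decimal places.

0.99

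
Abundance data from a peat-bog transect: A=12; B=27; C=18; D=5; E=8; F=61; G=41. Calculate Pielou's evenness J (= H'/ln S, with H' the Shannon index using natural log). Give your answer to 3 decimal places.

0.857

Total N = 12+27+18+5+8+61+41 = 172, so the proportions are 0.06977, 0.15698, 0.10465, 0.02907, 0.04651, 0.35465, 0.23837 (working shown to 5 dp, full precision carried).
H' = −Σ pᵢ ln pᵢ = −((-0.18576) + (-0.29067) + (-0.23621) + (-0.10285) + (-0.14270) + (-0.36764) + (-0.34181)) = 1.66764.
With S = 7 species, ln S = 1.94591, so J = 1.66764/1.94591 = 0.85700, i.e. 0.857 to 3 decimal places.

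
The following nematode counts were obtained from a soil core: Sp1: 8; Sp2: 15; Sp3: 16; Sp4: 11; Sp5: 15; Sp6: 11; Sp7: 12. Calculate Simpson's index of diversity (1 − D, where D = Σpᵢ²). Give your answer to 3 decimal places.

Total N = 8+15+16+11+15+11+12 = 88, so the proportions are 0.09091, 0.17045, 0.18182, 0.125, 0.17045, 0.125, 0.13636 (working shown to 5 dp, full precision carried).
D = 0.09091² + 0.17045² + 0.18182² + 0.125² + 0.17045² + 0.125² + 0.13636² = 0.00826 + 0.02905 + 0.03306 + 0.01562 + 0.02905 + 0.01562 + 0.01860 = 0.14928.
So 1 − D = 0.85072, i.e. 0.851 to 3 decimal places.

0.851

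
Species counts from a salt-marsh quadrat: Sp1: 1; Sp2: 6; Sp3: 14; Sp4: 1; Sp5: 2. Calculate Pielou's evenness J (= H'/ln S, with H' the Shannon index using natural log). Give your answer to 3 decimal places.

Total N = 1+6+14+1+2 = 24, so the proportions are 0.04167, 0.25, 0.58333, 0.04167, 0.08333 (working shown to 5 dp, full precision carried).
H' = −Σ pᵢ ln pᵢ = −((-0.13242) + (-0.34657) + (-0.31441) + (-0.13242) + (-0.20708)) = 1.13290.
With S = 5 species, ln S = 1.60944, so J = 1.13290/1.60944 = 0.70391, i.e. 0.704 to 3 decimal places.

0.704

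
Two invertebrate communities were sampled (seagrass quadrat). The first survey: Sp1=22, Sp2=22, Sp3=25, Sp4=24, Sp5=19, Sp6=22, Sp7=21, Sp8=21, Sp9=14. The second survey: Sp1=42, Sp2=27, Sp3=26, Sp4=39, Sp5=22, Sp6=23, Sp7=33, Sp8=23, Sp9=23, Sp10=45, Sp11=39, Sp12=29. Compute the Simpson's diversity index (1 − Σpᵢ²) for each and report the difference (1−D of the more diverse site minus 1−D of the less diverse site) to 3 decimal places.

0.024

The first survey: N=190, proportions 0.115789, 0.115789, 0.131579, 0.126316, 0.1, 0.115789, 0.110526, 0.110526, 0.073684, giving 1−D = 0.886648 (working shown to 6 dp, full precision carried).
The second survey: N=371, proportions 0.113208, 0.072776, 0.070081, 0.105121, 0.059299, 0.061995, 0.088949, 0.061995, 0.061995, 0.121294, 0.105121, 0.078167, giving 1−D = 0.911095.
Difference = |0.886648 − 0.911095| = 0.024447, i.e. 0.024 to 3 decimal places.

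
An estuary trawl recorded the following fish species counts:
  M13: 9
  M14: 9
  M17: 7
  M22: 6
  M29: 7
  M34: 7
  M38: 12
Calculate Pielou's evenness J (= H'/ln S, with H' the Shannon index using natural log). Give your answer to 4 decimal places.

0.9870

Total N = 9+9+7+6+7+7+12 = 57, so the proportions are 0.157895, 0.157895, 0.122807, 0.105263, 0.122807, 0.122807, 0.210526 (working shown to 6 dp, full precision carried).
H' = −Σ pᵢ ln pᵢ = −((-0.291446) + (-0.291446) + (-0.257544) + (-0.236978) + (-0.257544) + (-0.257544) + (-0.328030)) = 1.920532.
With S = 7 species, ln S = 1.945910, so J = 1.920532/1.945910 = 0.986958, i.e. 0.9870 to 4 decimal places.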